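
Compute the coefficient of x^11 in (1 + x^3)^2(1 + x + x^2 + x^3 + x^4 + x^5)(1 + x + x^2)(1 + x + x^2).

15

(1 + x^3)^2 has coefficients 1,0,0,2,0,0,1 for degrees 0…6.
(1 + x + x^2 + x^3 + x^4 + x^5) has coefficients 1,1,1,1,1,1,0,0,0,0,0,0 for degrees 0…11.
Multiplying by (1 + x + x^2) gives running coefficients 1,2,3,3,3,3,2,1,0,0,0,0 for degrees 0…11.
Finally multiplying by (1 + x + x^2), the product of all factors after the first has coefficients 1,3,6,8,9,9,8,6,3,1,0,0 for degrees 0…11.
[x^11] = 1·0 + 2·3 + 1·9 = 15.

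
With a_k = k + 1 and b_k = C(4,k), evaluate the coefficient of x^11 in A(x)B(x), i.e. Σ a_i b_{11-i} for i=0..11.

160

The convolution is the x^11 coefficient of A(x)B(x).
Σ = 1·0 + 2·0 + 3·0 + 4·0 + 5·0 + 6·0 + 7·0 + 8·1 + 9·4 + 10·6 + 11·4 + 12·1 = 160.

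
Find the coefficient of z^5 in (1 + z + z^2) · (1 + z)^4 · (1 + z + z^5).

(1 + z + z^2) has coefficients 1,1,1 for degrees 0…2.
(1 + z)^4 has coefficients 1,4,6,4,1,0 for degrees 0…5.
Finally multiplying by (1 + z + z^5), the product of all factors after the first has coefficients 1,5,10,10,5,2 for degrees 0…5.
[z^5] = 1·2 + 1·5 + 1·10 = 17.

17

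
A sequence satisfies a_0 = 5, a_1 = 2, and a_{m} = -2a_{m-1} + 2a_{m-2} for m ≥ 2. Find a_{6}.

The ordinary generating function has denominator 1 + 2x - 2x^2.
Iterating the recurrence: a_0,…,a_{6} = 5, 2, 6, -8, 28, -72, 200.

200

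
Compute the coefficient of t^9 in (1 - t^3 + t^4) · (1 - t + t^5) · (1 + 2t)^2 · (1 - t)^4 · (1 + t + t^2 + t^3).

(1 - t^3 + t^4) has coefficients 1,0,0,-1,1 for degrees 0…4.
(1 - t + t^5) has coefficients 1,-1,0,0,0,1,0,0,0,0 for degrees 0…9.
Multiplying by (1 + 2t)^2 gives running coefficients 1,3,0,-4,0,1,4,4,0,0 for degrees 0…9.
Multiplying by (1 - t)^4 gives running coefficients 1,-1,-6,10,5,-20,16,-10,4,9 for degrees 0…9.
Finally multiplying by (1 + t + t^2 + t^3), the product of all factors after the first has coefficients 1,0,-6,4,8,-11,11,-9,-10,19 for degrees 0…9.
[t^9] = 1·19 − 1·11 + 1·(-11) = -3.

-3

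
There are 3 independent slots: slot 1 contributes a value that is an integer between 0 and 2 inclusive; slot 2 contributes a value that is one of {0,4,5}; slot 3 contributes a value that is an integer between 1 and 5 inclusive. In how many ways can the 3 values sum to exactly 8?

The generating function for the choices is (1 + q + q^2)·(1 + q^4 + q^5)·(q + q^2 + q^3 + q^4 + q^5); the count is [q^8].
(1 + q + q^2) has coefficients 1,1,1 for degrees 0…2.
(1 + q^4 + q^5) has coefficients 1,0,0,0,1,1,0,0,0 for degrees 0…8.
Finally multiplying by (q + q^2 + q^3 + q^4 + q^5), the product of all factors after the first has coefficients 0,1,1,1,1,2,2,2,2 for degrees 0…8.
[q^8] = 1·2 + 1·2 + 1·2 = 6.

6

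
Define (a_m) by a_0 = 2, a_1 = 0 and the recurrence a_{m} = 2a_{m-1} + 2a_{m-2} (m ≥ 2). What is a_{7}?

The ordinary generating function has denominator 1 - 2y - 2y^2.
Iterating the recurrence: a_0,…,a_{7} = 2, 0, 4, 8, 24, 64, 176, 480.

480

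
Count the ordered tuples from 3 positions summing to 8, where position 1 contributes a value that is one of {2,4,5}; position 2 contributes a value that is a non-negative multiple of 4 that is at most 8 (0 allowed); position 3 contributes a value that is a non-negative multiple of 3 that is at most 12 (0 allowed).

3

The generating function for the choices is (x² + x⁴ + x⁵)·(1 + x⁴ + x⁸)·(1 + x³ + x⁶ + x⁹ + x¹²); the count is [x⁸].
(x² + x⁴ + x⁵) has coefficients 0,0,1,0,1,1 for degrees 0…5.
(1 + x⁴ + x⁸) has coefficients 1,0,0,0,1,0,0,0,1 for degrees 0…8.
Finally multiplying by (1 + x³ + x⁶ + x⁹ + x¹²), the product of all factors after the first has coefficients 1,0,0,1,1,0,1,1,1 for degrees 0…8.
[x⁸] = 1·1 + 1·1 + 1·1 = 3.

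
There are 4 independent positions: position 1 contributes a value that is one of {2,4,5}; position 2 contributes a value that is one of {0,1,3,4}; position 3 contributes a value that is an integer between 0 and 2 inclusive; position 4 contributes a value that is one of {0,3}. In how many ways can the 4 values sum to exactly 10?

9

The generating function for the choices is (q^2 + q^4 + q^5)·(1 + q + q^3 + q^4)·(1 + q + q^2)·(1 + q^3); the count is [q^10].
(q^2 + q^4 + q^5) has coefficients 0,0,1,0,1,1 for degrees 0…5.
(1 + q + q^3 + q^4) has coefficients 1,1,0,1,1,0,0,0,0,0,0 for degrees 0…10.
Multiplying by (1 + q + q^2) gives running coefficients 1,2,2,2,2,2,1,0,0,0,0 for degrees 0…10.
Finally multiplying by (1 + q^3), the product of all factors after the first has coefficients 1,2,2,3,4,4,3,2,2,1,0 for degrees 0…10.
[q^10] = 1·2 + 1·3 + 1·4 = 9.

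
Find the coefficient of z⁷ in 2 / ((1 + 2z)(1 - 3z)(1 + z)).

1764

Partial fractions give a closed form: a_n = (8/5)·(-2)^n + (9/10)·3^n + (-1/2)·(-1)^n.
At n = 7: a_7 = 1764.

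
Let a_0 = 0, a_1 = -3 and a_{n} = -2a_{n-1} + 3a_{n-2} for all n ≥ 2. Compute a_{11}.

-132861

The ordinary generating function has denominator 1 + 2y - 3y^2.
Iterating the recurrence: a_0,…,a_{11} = 0, -3, 6, -21, 60, -183, 546, -1641, 4920, -14763, 44286, -132861.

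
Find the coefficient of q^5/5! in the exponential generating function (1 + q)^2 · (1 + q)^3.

120

The EGF product rule gives c_5 = Σ_{k_1+k_2=5} C(5; k_1,k_2) · ∏ g_i(k_i), where (1+q)^2 gives the falling factorial (2)_k; (1+q)^3 gives the falling factorial (3)_k.
g_1(k) for k = 0…5: 1, 2, 2, 0, 0, 0.
g_2(k) for k = 0…5: 1, 3, 6, 6, 0, 0.
c_5 = Σ_k C(5,k)·g_1(k)·g_2(5−k) = 10·2·6 = 120.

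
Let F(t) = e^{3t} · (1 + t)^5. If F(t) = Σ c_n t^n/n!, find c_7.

435942

The EGF product rule gives c_7 = Σ_{k_1+k_2=7} C(7; k_1,k_2) · ∏ g_i(k_i), where e^{3t} gives (3)^k; (1+t)^5 gives the falling factorial (5)_k.
g_1(k) for k = 0…7: 1, 3, 9, 27, 81, 243, 729, 2187.
g_2(k) for k = 0…7: 1, 5, 20, 60, 120, 120, 0, 0.
c_7 = Σ_k C(7,k)·g_1(k)·g_2(7−k) = 21·9·120 + 35·27·120 + 35·81·60 + 21·243·20 + 7·729·5 + 1·2187·1 = 22680 + 113400 + 170100 + 102060 + 25515 + 2187 = 435942.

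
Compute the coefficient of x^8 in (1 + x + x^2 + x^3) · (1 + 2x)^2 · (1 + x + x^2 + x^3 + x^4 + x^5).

(1 + x + x^2 + x^3) has coefficients 1,1,1,1 for degrees 0…3.
(1 + 2x)^2 has coefficients 1,4,4,0,0,0,0,0,0 for degrees 0…8.
Finally multiplying by (1 + x + x^2 + x^3 + x^4 + x^5), the product of all factors after the first has coefficients 1,5,9,9,9,9,8,4,0 for degrees 0…8.
[x^8] = 1·0 + 1·4 + 1·8 + 1·9 = 21.

21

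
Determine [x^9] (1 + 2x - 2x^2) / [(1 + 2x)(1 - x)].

The denominator gives the recurrence a_n = −a_(n−1) + 2a_(n−2) for n ≥ 3; the numerator fixes a_0 = 1, a_1 = 1, a_2 = -1.
Iterating: 1, 1, -1, 3, -5, 11, -21, 43, -85, 171, so a_9 = 171.

171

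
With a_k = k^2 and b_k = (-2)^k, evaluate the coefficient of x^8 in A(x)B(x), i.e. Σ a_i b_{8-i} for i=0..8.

6

Write out a_i and b_{8-i} for i = 0,…,8 and sum the products.
Σ = 0·256 + 1·(-128) + 4·64 + 9·(-32) + 16·16 + 25·(-8) + 36·4 + 49·(-2) + 64·1 = 6.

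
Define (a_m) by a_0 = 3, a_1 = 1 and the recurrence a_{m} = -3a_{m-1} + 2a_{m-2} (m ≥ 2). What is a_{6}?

339

The ordinary generating function has denominator 1 + 3y - 2y^2.
Iterating the recurrence: a_0,…,a_{6} = 3, 1, 3, -7, 27, -95, 339.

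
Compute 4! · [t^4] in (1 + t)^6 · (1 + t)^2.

The EGF product rule gives c_4 = Σ_{k_1+k_2=4} C(4; k_1,k_2) · ∏ g_i(k_i), where (1+t)^6 gives the falling factorial (6)_k; (1+t)^2 gives the falling factorial (2)_k.
g_1(k) for k = 0…4: 1, 6, 30, 120, 360.
g_2(k) for k = 0…4: 1, 2, 2, 0, 0.
c_4 = Σ_k C(4,k)·g_1(k)·g_2(4−k) = 6·30·2 + 4·120·2 + 1·360·1 = 360 + 960 + 360 = 1680.

1680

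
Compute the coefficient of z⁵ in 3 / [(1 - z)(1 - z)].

The denominator gives the recurrence a_n = 2a_(n−1) − a_(n−2) for n ≥ 2; the numerator fixes a_0 = 3, a_1 = 6.
Iterating: 3, 6, 9, 12, 15, 18, so a_5 = 18.

18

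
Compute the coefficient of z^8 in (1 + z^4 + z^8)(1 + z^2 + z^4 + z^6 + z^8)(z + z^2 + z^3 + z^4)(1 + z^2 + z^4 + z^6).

10

(1 + z^4 + z^8) has coefficients 1,0,0,0,1,0,0,0,1 for degrees 0…8.
(1 + z^2 + z^4 + z^6 + z^8) has coefficients 1,0,1,0,1,0,1,0,1 for degrees 0…8.
Multiplying by (z + z^2 + z^3 + z^4) gives running coefficients 0,1,1,2,2,2,2,2,2 for degrees 0…8.
Finally multiplying by (1 + z^2 + z^4 + z^6), the product of all factors after the first has coefficients 0,1,1,3,3,5,5,7,7 for degrees 0…8.
[z^8] = 1·7 + 1·3 + 1·0 = 10.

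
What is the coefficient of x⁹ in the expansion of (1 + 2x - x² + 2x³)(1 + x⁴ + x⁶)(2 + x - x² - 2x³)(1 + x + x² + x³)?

-2

(1 + 2x - x² + 2x³) has coefficients 1,2,-1,2 for degrees 0…3.
(1 + x⁴ + x⁶) has coefficients 1,0,0,0,1,0,1,0,0,0 for degrees 0…9.
Multiplying by (2 + x - x² - 2x³) gives running coefficients 2,1,-1,-2,2,1,1,-1,-1,-2 for degrees 0…9.
Finally multiplying by (1 + x + x² + x³), the product of all factors after the first has coefficients 2,3,2,0,0,0,2,3,0,-3 for degrees 0…9.
[x⁹] = 1·(-3) + 2·0 − 1·3 + 2·2 = -2.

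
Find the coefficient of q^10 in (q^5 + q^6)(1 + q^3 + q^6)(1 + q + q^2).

(q^5 + q^6) has coefficients 0,0,0,0,0,1,1 for degrees 0…6.
(1 + q^3 + q^6) has coefficients 1,0,0,1,0,0,1,0,0,0,0 for degrees 0…10.
Finally multiplying by (1 + q + q^2), the product of all factors after the first has coefficients 1,1,1,1,1,1,1,1,1,0,0 for degrees 0…10.
[q^10] = 1·1 + 1·1 = 2.

2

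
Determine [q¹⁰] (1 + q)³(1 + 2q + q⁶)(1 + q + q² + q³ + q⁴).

(1 + q)³ has coefficients 1,3,3,1 for degrees 0…3.
(1 + 2q + q⁶) has coefficients 1,2,0,0,0,0,1,0,0,0,0 for degrees 0…10.
Finally multiplying by (1 + q + q² + q³ + q⁴), the product of all factors after the first has coefficients 1,3,3,3,3,2,1,1,1,1,1 for degrees 0…10.
[q¹⁰] = 1·1 + 3·1 + 3·1 + 1·1 = 8.

8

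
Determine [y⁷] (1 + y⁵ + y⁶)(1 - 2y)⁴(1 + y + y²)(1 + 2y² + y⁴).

-36

(1 + y⁵ + y⁶) has coefficients 1,0,0,0,0,1,1 for degrees 0…6.
(1 - 2y)⁴ has coefficients 1,-8,24,-32,16,0,0,0 for degrees 0…7.
Multiplying by (1 + y + y²) gives running coefficients 1,-7,17,-16,8,-16,16,0 for degrees 0…7.
Finally multiplying by (1 + 2y² + y⁴), the product of all factors after the first has coefficients 1,-7,19,-30,43,-55,49,-48 for degrees 0…7.
[y⁷] = 1·(-48) + 1·19 + 1·(-7) = -36.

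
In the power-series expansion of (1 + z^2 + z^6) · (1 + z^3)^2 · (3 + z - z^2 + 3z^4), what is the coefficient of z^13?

7

(1 + z^2 + z^6) has coefficients 1,0,1,0,0,0,1 for degrees 0…6.
(1 + z^3)^2 has coefficients 1,0,0,2,0,0,1,0,0,0,0,0,0,0 for degrees 0…13.
Finally multiplying by (3 + z - z^2 + 3z^4), the product of all factors after the first has coefficients 3,1,-1,6,5,-2,3,7,-1,0,3,0,0,0 for degrees 0…13.
[z^13] = 1·0 + 1·0 + 1·7 = 7.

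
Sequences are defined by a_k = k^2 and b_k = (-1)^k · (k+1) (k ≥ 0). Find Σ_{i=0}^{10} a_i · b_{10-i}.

30

This is [x^10] in the product of the two ordinary generating functions.
Σ = 0·11 + 1·(-10) + 4·9 + 9·(-8) + 16·7 + 25·(-6) + 36·5 + 49·(-4) + 64·3 + 81·(-2) + 100·1 = 30.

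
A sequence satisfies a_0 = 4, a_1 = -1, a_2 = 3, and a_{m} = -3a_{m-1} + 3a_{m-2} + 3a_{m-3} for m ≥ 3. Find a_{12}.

The ordinary generating function has denominator 1 + 3z - 3z^2 - 3z^3.
Iterating the recurrence: a_0,…,a_{12} = 4, -1, 3, 0, 6, -9, 45, -144, 540, -1917, 6939, -24948, 89910.

89910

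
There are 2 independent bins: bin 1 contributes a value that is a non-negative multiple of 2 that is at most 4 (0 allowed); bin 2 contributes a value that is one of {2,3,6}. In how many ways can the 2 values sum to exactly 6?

The generating function for the choices is (1 + y^2 + y^4)·(y^2 + y^3 + y^6); the count is [y^6].
(1 + y^2 + y^4) has coefficients 1,0,1,0,1 for degrees 0…4.
(y^2 + y^3 + y^6) has coefficients 0,0,1,1,0,0,1 for degrees 0…6.
[y^6] = 1·1 + 1·0 + 1·1 = 2.

2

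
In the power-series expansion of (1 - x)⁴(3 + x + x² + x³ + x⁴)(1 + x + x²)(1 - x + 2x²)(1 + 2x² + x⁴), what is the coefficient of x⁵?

-93

(1 - x)⁴ has coefficients 1,-4,6,-4,1 for degrees 0…4.
(3 + x + x² + x³ + x⁴) has coefficients 3,1,1,1,1,0 for degrees 0…5.
Multiplying by (1 + x + x²) gives running coefficients 3,4,5,3,3,2 for degrees 0…5.
Multiplying by (1 - x + 2x²) gives running coefficients 3,1,7,6,10,5 for degrees 0…5.
Finally multiplying by (1 + 2x² + x⁴), the product of all factors after the first has coefficients 3,1,13,8,27,18 for degrees 0…5.
[x⁵] = 1·18 − 4·27 + 6·8 − 4·13 + 1·1 = -93.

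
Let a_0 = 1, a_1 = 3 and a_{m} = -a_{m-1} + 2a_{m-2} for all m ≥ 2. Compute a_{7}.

The ordinary generating function has denominator 1 + x - 2x^2.
Iterating the recurrence: a_0,…,a_{7} = 1, 3, -1, 7, -9, 23, -41, 87.

87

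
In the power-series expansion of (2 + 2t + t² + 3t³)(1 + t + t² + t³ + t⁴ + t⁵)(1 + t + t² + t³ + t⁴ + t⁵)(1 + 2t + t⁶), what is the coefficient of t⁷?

(2 + 2t + t² + 3t³) has coefficients 2,2,1,3 for degrees 0…3.
(1 + t + t² + t³ + t⁴ + t⁵) has coefficients 1,1,1,1,1,1,0,0 for degrees 0…7.
Multiplying by (1 + t + t² + t³ + t⁴ + t⁵) gives running coefficients 1,2,3,4,5,6,5,4 for degrees 0…7.
Finally multiplying by (1 + 2t + t⁶), the product of all factors after the first has coefficients 1,4,7,10,13,16,18,16 for degrees 0…7.
[t⁷] = 2·16 + 2·18 + 1·16 + 3·13 = 123.

123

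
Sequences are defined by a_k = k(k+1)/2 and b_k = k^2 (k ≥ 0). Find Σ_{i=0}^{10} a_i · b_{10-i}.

2079

The convolution is the x^10 coefficient of A(x)B(x).
Σ = 0·100 + 1·81 + 3·64 + 6·49 + 10·36 + 15·25 + 21·16 + 28·9 + 36·4 + 45·1 + 55·0 = 2079.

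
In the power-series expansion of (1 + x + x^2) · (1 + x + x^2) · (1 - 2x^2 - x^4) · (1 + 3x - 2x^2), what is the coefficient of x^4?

-14

(1 + x + x^2) has coefficients 1,1,1 for degrees 0…2.
(1 + x + x^2) has coefficients 1,1,1,0,0 for degrees 0…4.
Multiplying by (1 - 2x^2 - x^4) gives running coefficients 1,1,-1,-2,-3 for degrees 0…4.
Finally multiplying by (1 + 3x - 2x^2), the product of all factors after the first has coefficients 1,4,0,-7,-7 for degrees 0…4.
[x^4] = 1·(-7) + 1·(-7) + 1·0 = -14.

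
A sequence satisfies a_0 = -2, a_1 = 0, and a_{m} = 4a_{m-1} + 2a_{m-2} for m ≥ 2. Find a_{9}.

-125440

The ordinary generating function has denominator 1 - 4q - 2q^2.
Iterating the recurrence: a_0,…,a_{9} = -2, 0, -4, -16, -72, -320, -1424, -6336, -28192, -125440.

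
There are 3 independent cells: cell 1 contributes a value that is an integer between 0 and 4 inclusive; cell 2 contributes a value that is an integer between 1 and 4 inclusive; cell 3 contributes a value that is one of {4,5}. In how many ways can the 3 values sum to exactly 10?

7

The generating function for the choices is (1 + x + x² + x³ + x⁴)·(x + x² + x³ + x⁴)·(x⁴ + x⁵); the count is [x¹⁰].
(1 + x + x² + x³ + x⁴) has coefficients 1,1,1,1,1 for degrees 0…4.
(x + x² + x³ + x⁴) has coefficients 0,1,1,1,1,0,0,0,0,0,0 for degrees 0…10.
Finally multiplying by (x⁴ + x⁵), the product of all factors after the first has coefficients 0,0,0,0,0,1,2,2,2,1,0 for degrees 0…10.
[x¹⁰] = 1·0 + 1·1 + 1·2 + 1·2 + 1·2 = 7.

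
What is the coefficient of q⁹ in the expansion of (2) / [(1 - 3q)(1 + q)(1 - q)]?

Partial fractions give a closed form: a_n = (9/4)·3^n + (1/4)·(-1)^n + (-1/2)·1^n.
At n = 9: a_9 = 44286.

44286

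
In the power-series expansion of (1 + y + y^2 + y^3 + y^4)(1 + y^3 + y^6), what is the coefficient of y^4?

2

(1 + y + y^2 + y^3 + y^4) has coefficients 1,1,1,1,1 for degrees 0…4.
(1 + y^3 + y^6) has coefficients 1,0,0,1,0 for degrees 0…4.
[y^4] = 1·0 + 1·1 + 1·0 + 1·0 + 1·1 = 2.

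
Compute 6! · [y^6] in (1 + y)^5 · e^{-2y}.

64

The EGF product rule gives c_6 = Σ_{k_1+k_2=6} C(6; k_1,k_2) · ∏ g_i(k_i), where (1+y)^5 gives the falling factorial (5)_k; e^{-2y} gives (-2)^k.
g_1(k) for k = 0…6: 1, 5, 20, 60, 120, 120, 0.
g_2(k) for k = 0…6: 1, -2, 4, -8, 16, -32, 64.
c_6 = Σ_k C(6,k)·g_1(k)·g_2(6−k) = 1·1·64 + 6·5·(-32) + 15·20·16 + 20·60·(-8) + 15·120·4 + 6·120·(-2) = 64 − 960 + 4800 − 9600 + 7200 − 1440 = 64.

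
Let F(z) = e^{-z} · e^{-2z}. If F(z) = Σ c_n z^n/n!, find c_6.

The EGF product rule gives c_6 = Σ_{k_1+k_2=6} C(6; k_1,k_2) · ∏ g_i(k_i), where e^{-z} gives (-1)^k; e^{-2z} gives (-2)^k.
g_1(k) for k = 0…6: 1, -1, 1, -1, 1, -1, 1.
g_2(k) for k = 0…6: 1, -2, 4, -8, 16, -32, 64.
c_6 = Σ_k C(6,k)·g_1(k)·g_2(6−k) = 1·1·64 + 6·(-1)·(-32) + 15·1·16 + 20·(-1)·(-8) + 15·1·4 + 6·(-1)·(-2) + 1·1·1 = 64 + 192 + 240 + 160 + 60 + 12 + 1 = 729.

729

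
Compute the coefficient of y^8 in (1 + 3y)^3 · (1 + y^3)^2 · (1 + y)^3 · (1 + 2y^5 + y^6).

(1 + 3y)^3 has coefficients 1,9,27,27 for degrees 0…3.
(1 + y^3)^2 has coefficients 1,0,0,2,0,0,1,0,0 for degrees 0…8.
Multiplying by (1 + y)^3 gives running coefficients 1,3,3,3,6,6,3,3,3 for degrees 0…8.
Finally multiplying by (1 + 2y^5 + y^6), the product of all factors after the first has coefficients 1,3,3,3,6,8,10,12,12 for degrees 0…8.
[y^8] = 1·12 + 9·12 + 27·10 + 27·8 = 606.

606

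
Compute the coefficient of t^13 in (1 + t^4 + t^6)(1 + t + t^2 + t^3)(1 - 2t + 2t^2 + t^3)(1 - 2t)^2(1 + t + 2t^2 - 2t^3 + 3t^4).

58

(1 + t^4 + t^6) has coefficients 1,0,0,0,1,0,1 for degrees 0…6.
(1 + t + t^2 + t^3) has coefficients 1,1,1,1,0,0,0,0,0,0,0,0,0,0 for degrees 0…13.
Multiplying by (1 - 2t + 2t^2 + t^3) gives running coefficients 1,-1,1,2,1,3,1,0,0,0,0,0,0,0 for degrees 0…13.
Multiplying by (1 - 2t)^2 gives running coefficients 1,-5,9,-6,-3,7,-7,8,4,0,0,0,0,0 for degrees 0…13.
Finally multiplying by (1 + t + 2t^2 - 2t^3 + 3t^4), the product of all factors after the first has coefficients 1,-4,6,-9,22,-41,33,3,-25,55,-29,16,12,0 for degrees 0…13.
[t^13] = 1·0 + 1·55 + 1·3 = 58.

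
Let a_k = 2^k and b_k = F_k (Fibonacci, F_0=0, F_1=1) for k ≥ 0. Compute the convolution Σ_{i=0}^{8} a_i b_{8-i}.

The convolution is the x^8 coefficient of A(x)B(x).
Σ = 1·21 + 2·13 + 4·8 + 8·5 + 16·3 + 32·2 + 64·1 + 128·1 + 256·0 = 423.

423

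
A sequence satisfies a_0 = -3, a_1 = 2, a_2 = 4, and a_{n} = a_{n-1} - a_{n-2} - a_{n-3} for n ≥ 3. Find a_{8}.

21

The ordinary generating function has denominator 1 - q + q^2 + q^3.
Iterating the recurrence: a_0,…,a_{8} = -3, 2, 4, 5, -1, -10, -14, -3, 21.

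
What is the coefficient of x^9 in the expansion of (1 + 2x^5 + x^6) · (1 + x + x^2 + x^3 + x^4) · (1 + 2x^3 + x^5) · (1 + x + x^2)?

(1 + 2x^5 + x^6) has coefficients 1,0,0,0,0,2,1 for degrees 0…6.
(1 + x + x^2 + x^3 + x^4) has coefficients 1,1,1,1,1,0,0,0,0,0 for degrees 0…9.
Multiplying by (1 + 2x^3 + x^5) gives running coefficients 1,1,1,3,3,3,3,3,1,1 for degrees 0…9.
Finally multiplying by (1 + x + x^2), the product of all factors after the first has coefficients 1,2,3,5,7,9,9,9,7,5 for degrees 0…9.
[x^9] = 1·5 + 2·7 + 1·5 = 24.

24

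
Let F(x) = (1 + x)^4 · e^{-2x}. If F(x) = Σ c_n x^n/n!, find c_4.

8

The EGF product rule gives c_4 = Σ_{k_1+k_2=4} C(4; k_1,k_2) · ∏ g_i(k_i), where (1+x)^4 gives the falling factorial (4)_k; e^{-2x} gives (-2)^k.
g_1(k) for k = 0…4: 1, 4, 12, 24, 24.
g_2(k) for k = 0…4: 1, -2, 4, -8, 16.
c_4 = Σ_k C(4,k)·g_1(k)·g_2(4−k) = 1·1·16 + 4·4·(-8) + 6·12·4 + 4·24·(-2) + 1·24·1 = 16 − 128 + 288 − 192 + 24 = 8.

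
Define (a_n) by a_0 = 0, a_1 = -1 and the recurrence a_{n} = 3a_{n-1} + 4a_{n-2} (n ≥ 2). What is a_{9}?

-52429

The ordinary generating function has denominator 1 - 3q - 4q^2.
Iterating the recurrence: a_0,…,a_{9} = 0, -1, -3, -13, -51, -205, -819, -3277, -13107, -52429.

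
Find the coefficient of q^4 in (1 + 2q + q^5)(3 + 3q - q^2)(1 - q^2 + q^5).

-5

(1 + 2q + q^5) has coefficients 1,2,0,0,0 for degrees 0…4.
(3 + 3q - q^2) has coefficients 3,3,-1,0,0 for degrees 0…4.
Finally multiplying by (1 - q^2 + q^5), the product of all factors after the first has coefficients 3,3,-4,-3,1 for degrees 0…4.
[q^4] = 1·1 + 2·(-3) = -5.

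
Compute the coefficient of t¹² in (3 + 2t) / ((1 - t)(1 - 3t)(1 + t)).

2192193

The denominator gives the recurrence a_n = 3a_(n−1) + a_(n−2) − 3a_(n−3) for n ≥ 3; the numerator fixes a_0 = 3, a_1 = 11, a_2 = 36.
Iterating: 3, 11, 36, 110, 333, 1001, 3006, 9020, 27063, 81191, 243576, 730730, 2192193, so a_12 = 2192193.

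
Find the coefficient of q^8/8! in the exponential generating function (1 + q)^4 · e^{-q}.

641

The EGF product rule gives c_8 = Σ_{k_1+k_2=8} C(8; k_1,k_2) · ∏ g_i(k_i), where (1+q)^4 gives the falling factorial (4)_k; e^{-q} gives (-1)^k.
g_1(k) for k = 0…8: 1, 4, 12, 24, 24, 0, 0, 0, 0.
g_2(k) for k = 0…8: 1, -1, 1, -1, 1, -1, 1, -1, 1.
c_8 = Σ_k C(8,k)·g_1(k)·g_2(8−k) = 1·1·1 + 8·4·(-1) + 28·12·1 + 56·24·(-1) + 70·24·1 = 1 − 32 + 336 − 1344 + 1680 = 641.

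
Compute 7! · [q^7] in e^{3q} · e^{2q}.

78125

The EGF product rule gives c_7 = Σ_{k_1+k_2=7} C(7; k_1,k_2) · ∏ g_i(k_i), where e^{3q} gives (3)^k; e^{2q} gives (2)^k.
g_1(k) for k = 0…7: 1, 3, 9, 27, 81, 243, 729, 2187.
g_2(k) for k = 0…7: 1, 2, 4, 8, 16, 32, 64, 128.
c_7 = Σ_k C(7,k)·g_1(k)·g_2(7−k) = 1·1·128 + 7·3·64 + 21·9·32 + 35·27·16 + 35·81·8 + 21·243·4 + 7·729·2 + 1·2187·1 = 128 + 1344 + 6048 + 15120 + 22680 + 20412 + 10206 + 2187 = 78125.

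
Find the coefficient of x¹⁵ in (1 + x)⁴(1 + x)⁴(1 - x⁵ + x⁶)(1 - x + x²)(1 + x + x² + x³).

41

(1 + x)⁴ has coefficients 1,4,6,4,1 for degrees 0…4.
(1 + x)⁴ has coefficients 1,4,6,4,1,0,0,0,0,0,0,0,0,0,0,0 for degrees 0…15.
Multiplying by (1 - x⁵ + x⁶) gives running coefficients 1,4,6,4,1,-1,-3,-2,2,3,1,0,0,0,0,0 for degrees 0…15.
Multiplying by (1 - x + x²) gives running coefficients 1,3,3,2,3,2,-1,0,1,-1,0,2,1,0,0,0 for degrees 0…15.
Finally multiplying by (1 + x + x² + x³), the product of all factors after the first has coefficients 1,4,7,9,11,10,6,4,2,-1,0,2,2,3,3,1 for degrees 0…15.
[x¹⁵] = 1·1 + 4·3 + 6·3 + 4·2 + 1·2 = 41.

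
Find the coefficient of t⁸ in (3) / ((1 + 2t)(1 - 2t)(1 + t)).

1023

Partial fractions give a closed form: a_n = (3)·(-2)^n + (1)·2^n + (-1)·(-1)^n.
At n = 8: a_8 = 1023.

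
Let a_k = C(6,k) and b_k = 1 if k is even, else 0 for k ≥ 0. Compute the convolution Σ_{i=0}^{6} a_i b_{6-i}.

This is [x^6] in the product of the two ordinary generating functions.
Σ = 1·1 + 6·0 + 15·1 + 20·0 + 15·1 + 6·0 + 1·1 = 32.

32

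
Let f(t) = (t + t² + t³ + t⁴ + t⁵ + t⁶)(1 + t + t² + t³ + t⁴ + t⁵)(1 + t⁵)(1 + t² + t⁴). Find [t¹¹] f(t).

(t + t² + t³ + t⁴ + t⁵ + t⁶) has coefficients 0,1,1,1,1,1,1 for degrees 0…6.
(1 + t + t² + t³ + t⁴ + t⁵) has coefficients 1,1,1,1,1,1,0,0,0,0,0,0 for degrees 0…11.
Multiplying by (1 + t⁵) gives running coefficients 1,1,1,1,1,2,1,1,1,1,1,0 for degrees 0…11.
Finally multiplying by (1 + t² + t⁴), the product of all factors after the first has coefficients 1,1,2,2,3,4,3,4,3,4,3,2 for degrees 0…11.
[t¹¹] = 1·3 + 1·4 + 1·3 + 1·4 + 1·3 + 1·4 = 21.

21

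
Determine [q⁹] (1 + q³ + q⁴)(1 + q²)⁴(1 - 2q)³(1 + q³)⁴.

28

(1 + q³ + q⁴) has coefficients 1,0,0,1,1 for degrees 0…4.
(1 + q²)⁴ has coefficients 1,0,4,0,6,0,4,0,1,0 for degrees 0…9.
Multiplying by (1 - 2q)³ gives running coefficients 1,-6,16,-32,54,-68,76,-72,49,-38 for degrees 0…9.
Finally multiplying by (1 + q³)⁴, the product of all factors after the first has coefficients 1,-6,16,-28,30,-4,-46,108,-127,78 for degrees 0…9.
[q⁹] = 1·78 + 1·(-46) + 1·(-4) = 28.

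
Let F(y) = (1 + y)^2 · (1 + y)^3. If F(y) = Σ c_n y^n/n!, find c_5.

120

The EGF product rule gives c_5 = Σ_{k_1+k_2=5} C(5; k_1,k_2) · ∏ g_i(k_i), where (1+y)^2 gives the falling factorial (2)_k; (1+y)^3 gives the falling factorial (3)_k.
g_1(k) for k = 0…5: 1, 2, 2, 0, 0, 0.
g_2(k) for k = 0…5: 1, 3, 6, 6, 0, 0.
c_5 = Σ_k C(5,k)·g_1(k)·g_2(5−k) = 10·2·6 = 120.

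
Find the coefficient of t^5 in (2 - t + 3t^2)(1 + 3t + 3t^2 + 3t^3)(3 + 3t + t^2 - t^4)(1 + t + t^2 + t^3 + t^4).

225

(2 - t + 3t^2) has coefficients 2,-1,3 for degrees 0…2.
(1 + 3t + 3t^2 + 3t^3) has coefficients 1,3,3,3,0,0 for degrees 0…5.
Multiplying by (3 + 3t + t^2 - t^4) gives running coefficients 3,12,19,21,11,0 for degrees 0…5.
Finally multiplying by (1 + t + t^2 + t^3 + t^4), the product of all factors after the first has coefficients 3,15,34,55,66,63 for degrees 0…5.
[t^5] = 2·63 − 1·66 + 3·55 = 225.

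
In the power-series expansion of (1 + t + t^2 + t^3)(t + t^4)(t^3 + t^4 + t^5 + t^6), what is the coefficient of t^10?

(1 + t + t^2 + t^3) has coefficients 1,1,1,1 for degrees 0…3.
(t + t^4) has coefficients 0,1,0,0,1,0,0,0,0,0,0 for degrees 0…10.
Finally multiplying by (t^3 + t^4 + t^5 + t^6), the product of all factors after the first has coefficients 0,0,0,0,1,1,1,2,1,1,1 for degrees 0…10.
[t^10] = 1·1 + 1·1 + 1·1 + 1·2 = 5.

5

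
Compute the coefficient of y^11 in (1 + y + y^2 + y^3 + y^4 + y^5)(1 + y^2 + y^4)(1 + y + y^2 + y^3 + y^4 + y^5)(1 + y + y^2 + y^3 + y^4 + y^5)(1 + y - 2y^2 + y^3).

61

(1 + y + y^2 + y^3 + y^4 + y^5) has coefficients 1,1,1,1,1,1 for degrees 0…5.
(1 + y^2 + y^4) has coefficients 1,0,1,0,1,0,0,0,0,0,0,0 for degrees 0…11.
Multiplying by (1 + y + y^2 + y^3 + y^4 + y^5) gives running coefficients 1,1,2,2,3,3,2,2,1,1,0,0 for degrees 0…11.
Multiplying by (1 + y + y^2 + y^3 + y^4 + y^5) gives running coefficients 1,2,4,6,9,12,13,14,13,12,9,6 for degrees 0…11.
Finally multiplying by (1 + y - 2y^2 + y^3), the product of all factors after the first has coefficients 1,3,4,7,9,13,13,12,13,10,9,4 for degrees 0…11.
[y^11] = 1·4 + 1·9 + 1·10 + 1·13 + 1·12 + 1·13 = 61.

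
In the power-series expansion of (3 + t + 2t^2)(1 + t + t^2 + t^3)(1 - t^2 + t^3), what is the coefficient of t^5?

2

(3 + t + 2t^2) has coefficients 3,1,2 for degrees 0…2.
(1 + t + t^2 + t^3) has coefficients 1,1,1,1,0,0 for degrees 0…5.
Finally multiplying by (1 - t^2 + t^3), the product of all factors after the first has coefficients 1,1,0,1,0,0 for degrees 0…5.
[t^5] = 3·0 + 1·0 + 2·1 = 2.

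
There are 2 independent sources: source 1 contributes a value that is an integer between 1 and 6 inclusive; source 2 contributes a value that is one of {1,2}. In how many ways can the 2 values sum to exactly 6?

2

The generating function for the choices is (x + x^2 + x^3 + x^4 + x^5 + x^6)·(x + x^2); the count is [x^6].
(x + x^2 + x^3 + x^4 + x^5 + x^6) has coefficients 0,1,1,1,1,1,1 for degrees 0…6.
(x + x^2) has coefficients 0,1,1,0,0,0,0 for degrees 0…6.
[x^6] = 1·0 + 1·0 + 1·0 + 1·1 + 1·1 + 1·0 = 2.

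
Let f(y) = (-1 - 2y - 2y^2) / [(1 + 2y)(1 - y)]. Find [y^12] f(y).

The denominator gives the recurrence a_n = −a_(n−1) + 2a_(n−2) for n ≥ 3; the numerator fixes a_0 = -1, a_1 = -1, a_2 = -3.
Iterating: -1, -1, -3, 1, -7, 9, -23, 41, -87, 169, -343, 681, -1367, so a_12 = -1367.

-1367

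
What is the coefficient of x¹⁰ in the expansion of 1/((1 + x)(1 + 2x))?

The denominator gives the recurrence a_n = −3a_(n−1) − 2a_(n−2) for n ≥ 2; the numerator fixes a_0 = 1, a_1 = -3.
Iterating: 1, -3, 7, -15, 31, -63, 127, -255, 511, -1023, 2047, so a_10 = 2047.

2047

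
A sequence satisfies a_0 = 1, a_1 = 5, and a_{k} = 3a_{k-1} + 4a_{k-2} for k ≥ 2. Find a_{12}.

20132659

The ordinary generating function has denominator 1 - 3y - 4y^2.
Iterating the recurrence: a_0,…,a_{12} = 1, 5, 19, 77, 307, 1229, 4915, 19661, 78643, 314573, 1258291, 5033165, 20132659.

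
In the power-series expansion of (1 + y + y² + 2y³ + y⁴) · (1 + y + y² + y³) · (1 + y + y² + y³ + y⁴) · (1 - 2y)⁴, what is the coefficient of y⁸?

-3

(1 + y + y² + 2y³ + y⁴) has coefficients 1,1,1,2,1 for degrees 0…4.
(1 + y + y² + y³) has coefficients 1,1,1,1,0,0,0,0,0 for degrees 0…8.
Multiplying by (1 + y + y² + y³ + y⁴) gives running coefficients 1,2,3,4,4,3,2,1,0 for degrees 0…8.
Finally multiplying by (1 - 2y)⁴, the product of all factors after the first has coefficients 1,-6,11,-4,-4,3,-6,-7,8 for degrees 0…8.
[y⁸] = 1·8 + 1·(-7) + 1·(-6) + 2·3 + 1·(-4) = -3.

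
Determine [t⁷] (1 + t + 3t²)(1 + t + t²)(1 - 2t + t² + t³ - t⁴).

-1

(1 + t + 3t²) has coefficients 1,1,3 for degrees 0…2.
(1 + t + t²) has coefficients 1,1,1,0,0,0,0,0 for degrees 0…7.
Finally multiplying by (1 - 2t + t² + t³ - t⁴), the product of all factors after the first has coefficients 1,-1,0,0,1,0,-1,0 for degrees 0…7.
[t⁷] = 1·0 + 1·(-1) + 3·0 = -1.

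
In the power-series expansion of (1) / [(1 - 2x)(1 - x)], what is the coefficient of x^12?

Partial fractions give a closed form: a_n = (2)·2^n + (-1)·1^n.
At n = 12: a_12 = 8191.

8191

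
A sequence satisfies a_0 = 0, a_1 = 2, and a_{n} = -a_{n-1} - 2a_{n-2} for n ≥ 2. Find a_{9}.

-34

The ordinary generating function has denominator 1 + q + 2q^2.
Iterating the recurrence: a_0,…,a_{9} = 0, 2, -2, -2, 6, -2, -10, 14, 6, -34.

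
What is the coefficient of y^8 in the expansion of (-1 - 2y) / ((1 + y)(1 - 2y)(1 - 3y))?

Partial fractions give a closed form: a_n = (1/12)·(-1)^n + (8/3)·2^n + (-15/4)·3^n.
At n = 8: a_8 = -23921.

-23921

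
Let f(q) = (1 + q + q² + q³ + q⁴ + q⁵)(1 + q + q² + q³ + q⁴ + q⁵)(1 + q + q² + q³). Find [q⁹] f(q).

(1 + q + q² + q³ + q⁴ + q⁵) has coefficients 1,1,1,1,1,1 for degrees 0…5.
(1 + q + q² + q³ + q⁴ + q⁵) has coefficients 1,1,1,1,1,1,0,0,0,0 for degrees 0…9.
Finally multiplying by (1 + q + q² + q³), the product of all factors after the first has coefficients 1,2,3,4,4,4,3,2,1,0 for degrees 0…9.
[q⁹] = 1·0 + 1·1 + 1·2 + 1·3 + 1·4 + 1·4 = 14.

14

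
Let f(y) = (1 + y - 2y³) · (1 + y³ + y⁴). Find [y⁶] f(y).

-2

(1 + y - 2y³) has coefficients 1,1,0,-2 for degrees 0…3.
(1 + y³ + y⁴) has coefficients 1,0,0,1,1,0,0 for degrees 0…6.
[y⁶] = 1·0 + 1·0 − 2·1 = -2.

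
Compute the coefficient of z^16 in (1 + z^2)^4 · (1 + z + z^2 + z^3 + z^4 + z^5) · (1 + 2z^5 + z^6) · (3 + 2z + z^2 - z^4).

77

(1 + z^2)^4 has coefficients 1,0,4,0,6,0,4,0,1 for degrees 0…8.
(1 + z + z^2 + z^3 + z^4 + z^5) has coefficients 1,1,1,1,1,1,0,0,0,0,0,0,0,0,0,0,0 for degrees 0…16.
Multiplying by (1 + 2z^5 + z^6) gives running coefficients 1,1,1,1,1,3,3,3,3,3,3,1,0,0,0,0,0 for degrees 0…16.
Finally multiplying by (3 + 2z + z^2 - z^4), the product of all factors after the first has coefficients 3,5,6,6,5,11,15,17,17,15,15,9,2,-2,-3,-1,0 for degrees 0…16.
[z^16] = 1·0 + 4·(-3) + 6·2 + 4·15 + 1·17 = 77.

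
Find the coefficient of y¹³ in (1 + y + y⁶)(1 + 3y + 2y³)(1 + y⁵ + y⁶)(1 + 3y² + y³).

(1 + y + y⁶) has coefficients 1,1,0,0,0,0,1 for degrees 0…6.
(1 + 3y + 2y³) has coefficients 1,3,0,2,0,0,0,0,0,0,0,0,0,0 for degrees 0…13.
Multiplying by (1 + y⁵ + y⁶) gives running coefficients 1,3,0,2,0,1,4,3,2,2,0,0,0,0 for degrees 0…13.
Finally multiplying by (1 + 3y² + y³), the product of all factors after the first has coefficients 1,3,3,12,3,7,6,6,15,15,9,8,2,0 for degrees 0…13.
[y¹³] = 1·0 + 1·2 + 1·6 = 8.

8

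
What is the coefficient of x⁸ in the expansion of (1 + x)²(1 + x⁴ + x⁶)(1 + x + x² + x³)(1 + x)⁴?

85

(1 + x)² has coefficients 1,2,1 for degrees 0…2.
(1 + x⁴ + x⁶) has coefficients 1,0,0,0,1,0,1,0,0 for degrees 0…8.
Multiplying by (1 + x + x² + x³) gives running coefficients 1,1,1,1,1,1,2,2,1 for degrees 0…8.
Finally multiplying by (1 + x)⁴, the product of all factors after the first has coefficients 1,5,11,15,16,16,17,21,26 for degrees 0…8.
[x⁸] = 1·26 + 2·21 + 1·17 = 85.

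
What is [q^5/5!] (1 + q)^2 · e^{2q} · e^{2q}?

4864

The EGF product rule gives c_5 = Σ_{k_1+k_2+k_3=5} C(5; k_1,k_2,k_3) · ∏ g_i(k_i), where (1+q)^2 gives the falling factorial (2)_k; e^{2q} gives (2)^k; e^{2q} gives (2)^k.
g_1(k) for k = 0…5: 1, 2, 2, 0, 0, 0.
g_2(k) for k = 0…5: 1, 2, 4, 8, 16, 32.
g_3(k) for k = 0…5: 1, 2, 4, 8, 16, 32.
First combine the last two factors: h(k) = Σ_j C(k,j)·g_2(j)·g_3(k−j) for k = 0…5: 1, 4, 16, 64, 256, 1024.
c_5 = Σ_k C(5,k)·g_1(k)·h(5−k) = 1·1·1024 + 5·2·256 + 10·2·64 = 1024 + 2560 + 1280 = 4864.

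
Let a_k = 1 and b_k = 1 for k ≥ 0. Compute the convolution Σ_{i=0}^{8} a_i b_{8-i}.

Write out a_i and b_{8-i} for i = 0,…,8 and sum the products.
Σ = 1·1 + 1·1 + 1·1 + 1·1 + 1·1 + 1·1 + 1·1 + 1·1 + 1·1 = 9.

9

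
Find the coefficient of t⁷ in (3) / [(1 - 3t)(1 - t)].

9840

Partial fractions give a closed form: a_n = (9/2)·3^n + (-3/2)·1^n.
At n = 7: a_7 = 9840.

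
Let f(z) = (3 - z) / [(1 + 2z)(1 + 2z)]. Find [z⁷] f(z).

-3520

The denominator gives the recurrence a_n = −4a_(n−1) − 4a_(n−2) for n ≥ 2; the numerator fixes a_0 = 3, a_1 = -13.
Iterating: 3, -13, 40, -108, 272, -656, 1536, -3520, so a_7 = -3520.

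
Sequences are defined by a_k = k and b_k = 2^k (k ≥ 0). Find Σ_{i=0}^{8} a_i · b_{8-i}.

The convolution is the x^8 coefficient of A(x)B(x).
Σ = 0·256 + 1·128 + 2·64 + 3·32 + 4·16 + 5·8 + 6·4 + 7·2 + 8·1 = 502.

502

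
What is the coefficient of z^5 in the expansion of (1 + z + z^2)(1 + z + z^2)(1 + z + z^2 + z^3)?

(1 + z + z^2) has coefficients 1,1,1 for degrees 0…2.
(1 + z + z^2) has coefficients 1,1,1,0,0,0 for degrees 0…5.
Finally multiplying by (1 + z + z^2 + z^3), the product of all factors after the first has coefficients 1,2,3,3,2,1 for degrees 0…5.
[z^5] = 1·1 + 1·2 + 1·3 = 6.

6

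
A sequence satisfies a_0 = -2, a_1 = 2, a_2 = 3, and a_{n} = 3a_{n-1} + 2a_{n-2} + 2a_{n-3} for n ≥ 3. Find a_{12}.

The ordinary generating function has denominator 1 - 3q - 2q^2 - 2q^3.
Iterating the recurrence: a_0,…,a_{12} = -2, 2, 3, 9, 37, 135, 497, 1835, 6769, 24971, 92121, 339843, 1253713.

1253713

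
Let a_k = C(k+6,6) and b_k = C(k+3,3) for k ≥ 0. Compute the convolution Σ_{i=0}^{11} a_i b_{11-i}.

352716

The convolution is the x^11 coefficient of A(x)B(x).
Σ = 1·364 + 7·286 + 28·220 + 84·165 + 210·120 + 462·84 + 924·56 + 1716·35 + 3003·20 + 5005·10 + 8008·4 + 12376·1 = 352716.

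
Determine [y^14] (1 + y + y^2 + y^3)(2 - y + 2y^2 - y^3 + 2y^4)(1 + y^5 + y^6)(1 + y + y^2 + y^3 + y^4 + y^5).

(1 + y + y^2 + y^3) has coefficients 1,1,1,1 for degrees 0…3.
(2 - y + 2y^2 - y^3 + 2y^4) has coefficients 2,-1,2,-1,2,0,0,0,0,0,0,0,0,0,0 for degrees 0…14.
Multiplying by (1 + y^5 + y^6) gives running coefficients 2,-1,2,-1,2,2,1,1,1,1,2,0,0,0,0 for degrees 0…14.
Finally multiplying by (1 + y + y^2 + y^3 + y^4 + y^5), the product of all factors after the first has coefficients 2,1,3,2,4,6,5,7,6,8,8,6,5,4,3 for degrees 0…14.
[y^14] = 1·3 + 1·4 + 1·5 + 1·6 = 18.

18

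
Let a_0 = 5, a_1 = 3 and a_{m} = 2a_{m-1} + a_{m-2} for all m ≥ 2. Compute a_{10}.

12059

The ordinary generating function has denominator 1 - 2z - z^2.
Iterating the recurrence: a_0,…,a_{10} = 5, 3, 11, 25, 61, 147, 355, 857, 2069, 4995, 12059.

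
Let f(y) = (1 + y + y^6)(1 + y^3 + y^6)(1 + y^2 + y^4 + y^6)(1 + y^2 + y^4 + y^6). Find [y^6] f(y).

(1 + y + y^6) has coefficients 1,1,0,0,0,0,1 for degrees 0…6.
(1 + y^3 + y^6) has coefficients 1,0,0,1,0,0,1 for degrees 0…6.
Multiplying by (1 + y^2 + y^4 + y^6) gives running coefficients 1,0,1,1,1,1,2 for degrees 0…6.
Finally multiplying by (1 + y^2 + y^4 + y^6), the product of all factors after the first has coefficients 1,0,2,1,3,2,5 for degrees 0…6.
[y^6] = 1·5 + 1·2 + 1·1 = 8.

8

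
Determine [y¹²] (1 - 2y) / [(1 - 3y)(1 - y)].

Partial fractions give a closed form: a_n = (1/2)·3^n + (1/2)·1^n.
At n = 12: a_12 = 265721.

265721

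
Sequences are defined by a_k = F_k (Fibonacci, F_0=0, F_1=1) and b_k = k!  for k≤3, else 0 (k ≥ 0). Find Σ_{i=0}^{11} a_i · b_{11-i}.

This is [x^11] in the product of the two ordinary generating functions.
Σ = 0·0 + 1·0 + 1·0 + 2·0 + 3·0 + 5·0 + 8·0 + 13·0 + 21·6 + 34·2 + 55·1 + 89·1 = 338.

338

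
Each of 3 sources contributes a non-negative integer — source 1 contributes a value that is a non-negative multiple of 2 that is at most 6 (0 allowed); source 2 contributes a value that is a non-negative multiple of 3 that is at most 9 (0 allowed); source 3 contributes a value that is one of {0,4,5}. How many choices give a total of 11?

The generating function for the choices is (1 + y² + y⁴ + y⁶)·(1 + y³ + y⁶ + y⁹)·(1 + y⁴ + y⁵); the count is [y¹¹].
(1 + y² + y⁴ + y⁶) has coefficients 1,0,1,0,1,0,1 for degrees 0…6.
(1 + y³ + y⁶ + y⁹) has coefficients 1,0,0,1,0,0,1,0,0,1,0,0 for degrees 0…11.
Finally multiplying by (1 + y⁴ + y⁵), the product of all factors after the first has coefficients 1,0,0,1,1,1,1,1,1,1,1,1 for degrees 0…11.
[y¹¹] = 1·1 + 1·1 + 1·1 + 1·1 = 4.

4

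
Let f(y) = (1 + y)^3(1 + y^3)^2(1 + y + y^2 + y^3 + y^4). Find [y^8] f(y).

(1 + y)^3 has coefficients 1,3,3,1 for degrees 0…3.
(1 + y^3)^2 has coefficients 1,0,0,2,0,0,1,0,0 for degrees 0…8.
Finally multiplying by (1 + y + y^2 + y^3 + y^4), the product of all factors after the first has coefficients 1,1,1,3,3,2,3,3,1 for degrees 0…8.
[y^8] = 1·1 + 3·3 + 3·3 + 1·2 = 21.

21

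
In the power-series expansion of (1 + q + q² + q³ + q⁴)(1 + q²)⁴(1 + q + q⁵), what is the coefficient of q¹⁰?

20

(1 + q + q² + q³ + q⁴) has coefficients 1,1,1,1,1 for degrees 0…4.
(1 + q²)⁴ has coefficients 1,0,4,0,6,0,4,0,1,0,0 for degrees 0…10.
Finally multiplying by (1 + q + q⁵), the product of all factors after the first has coefficients 1,1,4,4,6,7,4,8,1,7,0 for degrees 0…10.
[q¹⁰] = 1·0 + 1·7 + 1·1 + 1·8 + 1·4 = 20.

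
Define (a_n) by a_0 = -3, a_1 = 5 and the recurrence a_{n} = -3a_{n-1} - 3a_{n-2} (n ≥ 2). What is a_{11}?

972

The ordinary generating function has denominator 1 + 3y + 3y^2.
Iterating the recurrence: a_0,…,a_{11} = -3, 5, -6, 3, 9, -36, 81, -135, 162, -81, -243, 972.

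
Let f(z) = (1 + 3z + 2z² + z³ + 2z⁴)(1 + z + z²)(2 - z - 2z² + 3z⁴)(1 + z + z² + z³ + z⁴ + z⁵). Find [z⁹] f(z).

(1 + 3z + 2z² + z³ + 2z⁴) has coefficients 1,3,2,1,2 for degrees 0…4.
(1 + z + z²) has coefficients 1,1,1,0,0,0,0,0,0,0 for degrees 0…9.
Multiplying by (2 - z - 2z² + 3z⁴) gives running coefficients 2,1,-1,-3,1,3,3,0,0,0 for degrees 0…9.
Finally multiplying by (1 + z + z² + z³ + z⁴ + z⁵), the product of all factors after the first has coefficients 2,3,2,-1,0,3,4,3,4,7 for degrees 0…9.
[z⁹] = 1·7 + 3·4 + 2·3 + 1·4 + 2·3 = 35.

35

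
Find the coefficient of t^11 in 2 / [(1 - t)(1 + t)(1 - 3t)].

The denominator gives the recurrence a_n = 3a_(n−1) + a_(n−2) − 3a_(n−3) for n ≥ 3; the numerator fixes a_0 = 2, a_1 = 6, a_2 = 20.
Iterating: 2, 6, 20, 60, 182, 546, 1640, 4920, 14762, 44286, 132860, 398580, so a_11 = 398580.

398580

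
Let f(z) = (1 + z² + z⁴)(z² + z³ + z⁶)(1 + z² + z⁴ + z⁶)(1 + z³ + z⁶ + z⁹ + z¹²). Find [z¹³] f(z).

11

(1 + z² + z⁴) has coefficients 1,0,1,0,1 for degrees 0…4.
(z² + z³ + z⁶) has coefficients 0,0,1,1,0,0,1,0,0,0,0,0,0,0 for degrees 0…13.
Multiplying by (1 + z² + z⁴ + z⁶) gives running coefficients 0,0,1,1,1,1,2,1,2,1,1,0,1,0 for degrees 0…13.
Finally multiplying by (1 + z³ + z⁶ + z⁹ + z¹²), the product of all factors after the first has coefficients 0,0,1,1,1,2,3,2,4,4,3,4,5,3 for degrees 0…13.
[z¹³] = 1·3 + 1·4 + 1·4 = 11.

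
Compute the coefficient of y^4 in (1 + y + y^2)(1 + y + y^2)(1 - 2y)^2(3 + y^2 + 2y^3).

(1 + y + y^2) has coefficients 1,1,1 for degrees 0…2.
(1 + y + y^2) has coefficients 1,1,1,0,0 for degrees 0…4.
Multiplying by (1 - 2y)^2 gives running coefficients 1,-3,1,0,4 for degrees 0…4.
Finally multiplying by (3 + y^2 + 2y^3), the product of all factors after the first has coefficients 3,-9,4,-1,7 for degrees 0…4.
[y^4] = 1·7 + 1·(-1) + 1·4 = 10.

10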